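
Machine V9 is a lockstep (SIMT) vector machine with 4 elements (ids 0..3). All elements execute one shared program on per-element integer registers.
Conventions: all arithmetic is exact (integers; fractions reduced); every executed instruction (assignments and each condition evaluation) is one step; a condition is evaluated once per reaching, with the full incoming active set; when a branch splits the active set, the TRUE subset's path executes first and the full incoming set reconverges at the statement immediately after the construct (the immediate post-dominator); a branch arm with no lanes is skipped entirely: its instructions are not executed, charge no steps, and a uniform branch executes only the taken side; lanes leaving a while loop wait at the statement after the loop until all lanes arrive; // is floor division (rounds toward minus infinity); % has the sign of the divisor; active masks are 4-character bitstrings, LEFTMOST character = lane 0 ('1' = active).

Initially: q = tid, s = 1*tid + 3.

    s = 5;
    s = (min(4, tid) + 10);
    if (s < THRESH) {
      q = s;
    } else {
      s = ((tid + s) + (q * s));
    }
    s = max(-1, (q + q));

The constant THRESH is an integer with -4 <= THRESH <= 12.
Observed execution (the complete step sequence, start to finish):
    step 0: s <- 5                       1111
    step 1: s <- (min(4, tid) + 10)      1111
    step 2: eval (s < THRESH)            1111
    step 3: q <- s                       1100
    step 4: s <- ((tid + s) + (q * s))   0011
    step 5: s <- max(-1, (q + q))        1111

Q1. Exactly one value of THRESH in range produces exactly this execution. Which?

Answer: THRESH = 12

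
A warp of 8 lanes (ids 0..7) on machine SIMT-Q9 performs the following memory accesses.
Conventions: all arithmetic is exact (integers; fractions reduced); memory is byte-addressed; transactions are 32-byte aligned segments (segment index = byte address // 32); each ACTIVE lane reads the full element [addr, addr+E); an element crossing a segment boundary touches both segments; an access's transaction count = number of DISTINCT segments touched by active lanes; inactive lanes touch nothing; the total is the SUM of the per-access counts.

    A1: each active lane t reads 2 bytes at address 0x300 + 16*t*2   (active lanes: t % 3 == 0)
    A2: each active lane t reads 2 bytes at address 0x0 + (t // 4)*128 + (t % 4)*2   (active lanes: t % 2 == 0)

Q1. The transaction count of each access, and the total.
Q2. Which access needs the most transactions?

A1: 3 transactions
A2: 2 transactions

Answer: 3,2; total 5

Answer: A1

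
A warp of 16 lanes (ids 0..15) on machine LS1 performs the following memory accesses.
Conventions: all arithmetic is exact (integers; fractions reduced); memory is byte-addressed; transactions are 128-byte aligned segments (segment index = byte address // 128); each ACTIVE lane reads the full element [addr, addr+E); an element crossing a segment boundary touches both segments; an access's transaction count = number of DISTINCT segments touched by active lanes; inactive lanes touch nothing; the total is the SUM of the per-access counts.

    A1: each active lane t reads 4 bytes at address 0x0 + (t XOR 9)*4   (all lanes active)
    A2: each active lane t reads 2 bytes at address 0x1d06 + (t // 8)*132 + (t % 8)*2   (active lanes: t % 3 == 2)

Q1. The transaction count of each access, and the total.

A1: 1 transaction
A2: 2 transactions

Answer: 1,2; total 3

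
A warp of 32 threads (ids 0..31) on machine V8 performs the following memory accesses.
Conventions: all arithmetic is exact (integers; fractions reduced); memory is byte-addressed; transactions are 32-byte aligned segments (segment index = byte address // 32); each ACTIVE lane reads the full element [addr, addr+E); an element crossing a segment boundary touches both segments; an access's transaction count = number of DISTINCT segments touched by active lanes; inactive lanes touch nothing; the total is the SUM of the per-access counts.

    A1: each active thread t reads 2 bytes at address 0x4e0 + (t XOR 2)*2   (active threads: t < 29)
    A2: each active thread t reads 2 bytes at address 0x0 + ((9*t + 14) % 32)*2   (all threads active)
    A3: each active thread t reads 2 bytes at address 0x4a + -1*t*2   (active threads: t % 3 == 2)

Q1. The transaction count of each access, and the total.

A1: 2 transactions
A2: 2 transactions
A3: 3 transactions

Answer: 2,2,3; total 7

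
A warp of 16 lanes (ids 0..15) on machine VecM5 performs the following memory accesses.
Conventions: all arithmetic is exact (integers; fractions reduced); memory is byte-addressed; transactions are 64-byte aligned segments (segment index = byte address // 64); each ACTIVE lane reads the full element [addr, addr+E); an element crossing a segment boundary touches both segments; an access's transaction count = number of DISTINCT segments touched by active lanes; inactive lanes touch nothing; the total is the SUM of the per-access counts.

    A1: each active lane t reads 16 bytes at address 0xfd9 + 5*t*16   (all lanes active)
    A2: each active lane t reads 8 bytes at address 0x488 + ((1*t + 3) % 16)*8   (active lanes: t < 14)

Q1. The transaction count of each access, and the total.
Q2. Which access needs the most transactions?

A1: 20 transactions
A2: 3 transactions

Answer: 20,3; total 23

Answer: A1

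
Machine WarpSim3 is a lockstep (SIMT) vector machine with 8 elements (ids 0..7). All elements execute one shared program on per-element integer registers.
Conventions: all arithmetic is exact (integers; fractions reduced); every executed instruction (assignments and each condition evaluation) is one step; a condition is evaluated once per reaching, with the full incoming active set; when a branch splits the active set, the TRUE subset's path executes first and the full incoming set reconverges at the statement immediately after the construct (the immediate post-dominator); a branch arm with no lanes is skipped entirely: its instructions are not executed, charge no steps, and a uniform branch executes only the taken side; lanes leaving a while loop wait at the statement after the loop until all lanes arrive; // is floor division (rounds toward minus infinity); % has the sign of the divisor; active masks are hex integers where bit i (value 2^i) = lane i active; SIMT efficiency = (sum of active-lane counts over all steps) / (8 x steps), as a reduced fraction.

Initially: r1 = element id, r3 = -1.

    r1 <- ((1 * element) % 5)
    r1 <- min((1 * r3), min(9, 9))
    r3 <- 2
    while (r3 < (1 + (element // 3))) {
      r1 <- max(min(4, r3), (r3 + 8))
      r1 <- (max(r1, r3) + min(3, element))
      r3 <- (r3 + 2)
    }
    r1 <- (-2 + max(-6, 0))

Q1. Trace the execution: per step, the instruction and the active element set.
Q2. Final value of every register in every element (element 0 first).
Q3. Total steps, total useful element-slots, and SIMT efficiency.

step 0: r1 <- ((1 * element) % 5)    0xff
step 1: r1 <- min((1 * r3), min(9, 9)) 0xff
step 2: r3 <- 2                      0xff
step 3: eval (r3 < (1 + (element // 3))) 0xff
step 4: r1 <- max(min(4, r3), (r3 + 8)) 0xc0
step 5: r1 <- (max(r1, r3) + min(3, element)) 0xc0
step 6: r3 <- (r3 + 2)               0xc0
step 7: eval (r3 < (1 + (element // 3))) 0xc0
step 8: r1 <- (-2 + max(-6, 0))      0xff

Answer: 9 steps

r1: -2,-2,-2,-2,-2,-2,-2,-2
r3: 2,2,2,2,2,2,4,4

steps = 9; useful = 48; efficiency = 48/72 = 2/3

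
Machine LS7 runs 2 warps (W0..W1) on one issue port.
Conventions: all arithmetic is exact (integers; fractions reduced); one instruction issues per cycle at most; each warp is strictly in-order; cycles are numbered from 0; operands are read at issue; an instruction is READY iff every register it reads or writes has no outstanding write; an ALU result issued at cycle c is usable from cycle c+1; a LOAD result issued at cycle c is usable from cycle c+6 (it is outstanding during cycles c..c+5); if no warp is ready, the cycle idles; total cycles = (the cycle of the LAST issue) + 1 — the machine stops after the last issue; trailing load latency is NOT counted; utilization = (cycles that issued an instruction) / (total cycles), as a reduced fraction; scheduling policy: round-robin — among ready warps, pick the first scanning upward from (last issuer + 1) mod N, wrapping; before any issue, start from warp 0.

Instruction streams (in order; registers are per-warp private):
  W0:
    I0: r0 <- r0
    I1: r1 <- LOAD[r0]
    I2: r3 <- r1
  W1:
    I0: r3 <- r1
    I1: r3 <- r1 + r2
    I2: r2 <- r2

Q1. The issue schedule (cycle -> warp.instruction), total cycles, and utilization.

cycle 0: W0.I0
cycle 1: W1.I0
cycle 2: W0.I1
cycle 3: W1.I1
cycle 4: W1.I2
cycle 5: idle
cycle 6: idle
cycle 7: idle
cycle 8: W0.I2

Answer: 9 cycles, utilization 2/3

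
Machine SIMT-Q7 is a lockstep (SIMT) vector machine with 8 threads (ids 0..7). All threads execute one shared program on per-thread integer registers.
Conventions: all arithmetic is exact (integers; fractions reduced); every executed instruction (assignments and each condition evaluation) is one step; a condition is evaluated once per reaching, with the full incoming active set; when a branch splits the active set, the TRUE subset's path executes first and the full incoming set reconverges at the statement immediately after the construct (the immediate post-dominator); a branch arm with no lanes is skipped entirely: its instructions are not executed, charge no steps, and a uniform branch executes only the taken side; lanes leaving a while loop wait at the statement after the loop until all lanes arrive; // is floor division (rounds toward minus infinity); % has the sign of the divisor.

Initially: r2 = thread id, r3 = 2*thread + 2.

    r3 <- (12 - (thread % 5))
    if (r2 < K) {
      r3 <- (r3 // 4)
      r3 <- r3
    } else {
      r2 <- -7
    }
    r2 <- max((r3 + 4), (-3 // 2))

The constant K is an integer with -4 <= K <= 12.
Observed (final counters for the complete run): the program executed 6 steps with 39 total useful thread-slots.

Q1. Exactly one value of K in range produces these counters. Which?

Answer: K = 7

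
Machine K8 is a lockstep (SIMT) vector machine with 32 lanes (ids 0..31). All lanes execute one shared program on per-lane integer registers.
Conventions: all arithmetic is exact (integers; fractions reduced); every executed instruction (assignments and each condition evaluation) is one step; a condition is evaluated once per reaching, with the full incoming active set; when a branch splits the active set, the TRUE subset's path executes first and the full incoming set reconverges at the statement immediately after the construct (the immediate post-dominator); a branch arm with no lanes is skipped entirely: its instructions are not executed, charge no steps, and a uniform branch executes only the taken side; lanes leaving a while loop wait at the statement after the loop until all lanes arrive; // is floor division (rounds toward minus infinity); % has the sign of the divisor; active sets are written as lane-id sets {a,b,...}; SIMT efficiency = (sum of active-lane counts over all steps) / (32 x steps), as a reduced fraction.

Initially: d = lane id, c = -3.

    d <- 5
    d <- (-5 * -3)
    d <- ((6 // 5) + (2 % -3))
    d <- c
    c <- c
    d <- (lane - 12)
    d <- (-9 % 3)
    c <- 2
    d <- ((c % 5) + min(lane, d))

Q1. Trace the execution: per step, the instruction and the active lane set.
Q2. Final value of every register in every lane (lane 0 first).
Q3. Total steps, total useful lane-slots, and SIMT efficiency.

step 0: d <- 5                       {0,1,2,3,4,5,6,7,8,9,10,11,12,13,14,15,16,17,18,19,20,21,22,23,24,25,26,27,28,29,30,31}
step 1: d <- (-5 * -3)               {0,1,2,3,4,5,6,7,8,9,10,11,12,13,14,15,16,17,18,19,20,21,22,23,24,25,26,27,28,29,30,31}
step 2: d <- ((6 // 5) + (2 % -3))   {0,1,2,3,4,5,6,7,8,9,10,11,12,13,14,15,16,17,18,19,20,21,22,23,24,25,26,27,28,29,30,31}
step 3: d <- c                       {0,1,2,3,4,5,6,7,8,9,10,11,12,13,14,15,16,17,18,19,20,21,22,23,24,25,26,27,28,29,30,31}
step 4: c <- c                       {0,1,2,3,4,5,6,7,8,9,10,11,12,13,14,15,16,17,18,19,20,21,22,23,24,25,26,27,28,29,30,31}
step 5: d <- (lane - 12)             {0,1,2,3,4,5,6,7,8,9,10,11,12,13,14,15,16,17,18,19,20,21,22,23,24,25,26,27,28,29,30,31}
step 6: d <- (-9 % 3)                {0,1,2,3,4,5,6,7,8,9,10,11,12,13,14,15,16,17,18,19,20,21,22,23,24,25,26,27,28,29,30,31}
step 7: c <- 2                       {0,1,2,3,4,5,6,7,8,9,10,11,12,13,14,15,16,17,18,19,20,21,22,23,24,25,26,27,28,29,30,31}
step 8: d <- ((c % 5) + min(lane, d)) {0,1,2,3,4,5,6,7,8,9,10,11,12,13,14,15,16,17,18,19,20,21,22,23,24,25,26,27,28,29,30,31}

Answer: 9 steps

d: 2,2,2,2,2,2,2,2,2,2,2,2,2,2,2,2,2,2,2,2,2,2,2,2,2,2,2,2,2,2,2,2
c: 2,2,2,2,2,2,2,2,2,2,2,2,2,2,2,2,2,2,2,2,2,2,2,2,2,2,2,2,2,2,2,2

steps = 9; useful = 288; efficiency = 288/288 = 1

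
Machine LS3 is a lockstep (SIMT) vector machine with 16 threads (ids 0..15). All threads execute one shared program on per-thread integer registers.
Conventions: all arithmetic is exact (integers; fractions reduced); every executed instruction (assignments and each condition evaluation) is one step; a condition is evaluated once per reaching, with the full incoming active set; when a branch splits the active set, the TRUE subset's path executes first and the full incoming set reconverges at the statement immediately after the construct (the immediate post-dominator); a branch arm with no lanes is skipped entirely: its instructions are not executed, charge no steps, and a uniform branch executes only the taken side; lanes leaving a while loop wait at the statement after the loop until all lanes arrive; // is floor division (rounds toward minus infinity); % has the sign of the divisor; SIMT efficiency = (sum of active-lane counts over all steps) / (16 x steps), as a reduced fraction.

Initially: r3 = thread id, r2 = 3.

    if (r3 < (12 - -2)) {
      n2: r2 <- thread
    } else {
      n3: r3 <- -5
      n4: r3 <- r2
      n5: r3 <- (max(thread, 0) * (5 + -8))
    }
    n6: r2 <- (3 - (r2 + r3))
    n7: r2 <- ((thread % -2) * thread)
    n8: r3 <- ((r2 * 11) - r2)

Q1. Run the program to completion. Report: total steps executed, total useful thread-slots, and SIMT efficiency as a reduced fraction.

Answer: 8 steps, 84 useful, 21/32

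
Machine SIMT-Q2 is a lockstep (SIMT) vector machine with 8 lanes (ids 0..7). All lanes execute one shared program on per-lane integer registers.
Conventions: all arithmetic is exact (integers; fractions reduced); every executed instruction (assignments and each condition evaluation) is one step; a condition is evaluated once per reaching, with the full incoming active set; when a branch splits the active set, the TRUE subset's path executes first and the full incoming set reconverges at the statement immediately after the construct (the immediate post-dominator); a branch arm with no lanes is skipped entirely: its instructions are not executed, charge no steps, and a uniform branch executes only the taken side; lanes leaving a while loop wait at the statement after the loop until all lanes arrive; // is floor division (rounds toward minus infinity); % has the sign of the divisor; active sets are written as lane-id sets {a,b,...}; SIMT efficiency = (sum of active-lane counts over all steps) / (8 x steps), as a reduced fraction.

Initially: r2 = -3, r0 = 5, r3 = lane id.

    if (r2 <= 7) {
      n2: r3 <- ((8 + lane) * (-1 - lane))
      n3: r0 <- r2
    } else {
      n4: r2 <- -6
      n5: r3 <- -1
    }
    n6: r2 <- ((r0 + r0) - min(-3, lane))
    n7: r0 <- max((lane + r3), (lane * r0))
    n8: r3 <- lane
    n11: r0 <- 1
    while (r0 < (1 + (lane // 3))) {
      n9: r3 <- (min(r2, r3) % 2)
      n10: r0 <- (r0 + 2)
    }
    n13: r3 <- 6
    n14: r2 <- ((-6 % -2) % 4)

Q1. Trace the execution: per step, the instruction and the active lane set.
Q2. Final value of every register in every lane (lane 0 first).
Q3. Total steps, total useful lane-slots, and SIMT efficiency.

step 0: eval (r2 <= 7)               {0,1,2,3,4,5,6,7}
step 1: r3 <- ((8 + lane) * (-1 - lane)) {0,1,2,3,4,5,6,7}
step 2: r0 <- r2                     {0,1,2,3,4,5,6,7}
step 3: r2 <- ((r0 + r0) - min(-3, lane)) {0,1,2,3,4,5,6,7}
step 4: r0 <- max((lane + r3), (lane * r0)) {0,1,2,3,4,5,6,7}
step 5: r3 <- lane                   {0,1,2,3,4,5,6,7}
step 6: r0 <- 1                      {0,1,2,3,4,5,6,7}
step 7: eval (r0 < (1 + (lane // 3))) {0,1,2,3,4,5,6,7}
step 8: r3 <- (min(r2, r3) % 2)      {3,4,5,6,7}
step 9: r0 <- (r0 + 2)               {3,4,5,6,7}
step 10: eval (r0 < (1 + (lane // 3))) {3,4,5,6,7}
step 11: r3 <- 6                      {0,1,2,3,4,5,6,7}
step 12: r2 <- ((-6 % -2) % 4)        {0,1,2,3,4,5,6,7}

Answer: 13 steps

r2: 0,0,0,0,0,0,0,0
r0: 1,1,1,3,3,3,3,3
r3: 6,6,6,6,6,6,6,6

steps = 13; useful = 95; efficiency = 95/104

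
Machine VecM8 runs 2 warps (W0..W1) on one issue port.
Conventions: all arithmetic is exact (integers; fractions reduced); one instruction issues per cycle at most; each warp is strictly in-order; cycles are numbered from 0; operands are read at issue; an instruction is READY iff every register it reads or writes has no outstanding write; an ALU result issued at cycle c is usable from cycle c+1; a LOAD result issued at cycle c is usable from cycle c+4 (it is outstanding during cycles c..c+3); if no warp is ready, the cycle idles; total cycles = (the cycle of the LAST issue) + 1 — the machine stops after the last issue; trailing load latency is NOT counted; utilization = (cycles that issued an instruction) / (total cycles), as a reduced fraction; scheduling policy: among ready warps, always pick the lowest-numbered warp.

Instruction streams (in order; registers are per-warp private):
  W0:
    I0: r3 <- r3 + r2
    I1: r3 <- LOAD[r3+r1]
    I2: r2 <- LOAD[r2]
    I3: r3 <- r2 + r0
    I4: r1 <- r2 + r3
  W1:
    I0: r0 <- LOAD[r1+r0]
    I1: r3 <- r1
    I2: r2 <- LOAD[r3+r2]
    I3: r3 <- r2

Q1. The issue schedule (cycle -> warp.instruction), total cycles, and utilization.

cycle 0: W0.I0
cycle 1: W0.I1
cycle 2: W0.I2
cycle 3: W1.I0
cycle 4: W1.I1
cycle 5: W1.I2
cycle 6: W0.I3
cycle 7: W0.I4
cycle 8: idle
cycle 9: W1.I3

Answer: 10 cycles, utilization 9/10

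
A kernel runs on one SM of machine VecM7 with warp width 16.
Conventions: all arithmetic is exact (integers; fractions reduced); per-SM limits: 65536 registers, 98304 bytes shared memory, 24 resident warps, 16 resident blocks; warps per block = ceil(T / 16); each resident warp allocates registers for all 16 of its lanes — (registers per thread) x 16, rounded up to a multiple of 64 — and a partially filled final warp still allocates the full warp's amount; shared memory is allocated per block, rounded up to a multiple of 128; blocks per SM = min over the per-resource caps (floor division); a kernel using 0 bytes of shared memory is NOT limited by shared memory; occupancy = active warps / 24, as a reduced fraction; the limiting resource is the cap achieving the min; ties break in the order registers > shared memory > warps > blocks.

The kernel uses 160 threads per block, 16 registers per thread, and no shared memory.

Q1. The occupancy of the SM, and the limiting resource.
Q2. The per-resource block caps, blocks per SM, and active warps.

Answer: occupancy 5/6, limited by warps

registers: 25 blocks
shared memory: no limit (kernel uses none)
warps: 2 blocks
blocks: 16 blocks

Answer: 2 blocks, 20 active warps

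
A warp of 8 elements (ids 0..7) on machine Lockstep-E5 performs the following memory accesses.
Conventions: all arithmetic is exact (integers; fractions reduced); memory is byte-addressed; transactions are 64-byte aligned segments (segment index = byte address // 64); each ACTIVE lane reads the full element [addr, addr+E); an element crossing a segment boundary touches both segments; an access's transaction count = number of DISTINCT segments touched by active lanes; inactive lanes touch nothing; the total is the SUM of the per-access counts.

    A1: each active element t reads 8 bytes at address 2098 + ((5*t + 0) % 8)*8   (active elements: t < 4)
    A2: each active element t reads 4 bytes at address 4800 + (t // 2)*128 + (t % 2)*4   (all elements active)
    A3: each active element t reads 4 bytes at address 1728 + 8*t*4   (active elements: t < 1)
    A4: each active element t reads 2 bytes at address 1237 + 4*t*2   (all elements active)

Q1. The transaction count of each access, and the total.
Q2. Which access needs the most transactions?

A1: 2 transactions
A2: 4 transactions
A3: 1 transaction
A4: 2 transactions

Answer: 2,4,1,2; total 9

Answer: A2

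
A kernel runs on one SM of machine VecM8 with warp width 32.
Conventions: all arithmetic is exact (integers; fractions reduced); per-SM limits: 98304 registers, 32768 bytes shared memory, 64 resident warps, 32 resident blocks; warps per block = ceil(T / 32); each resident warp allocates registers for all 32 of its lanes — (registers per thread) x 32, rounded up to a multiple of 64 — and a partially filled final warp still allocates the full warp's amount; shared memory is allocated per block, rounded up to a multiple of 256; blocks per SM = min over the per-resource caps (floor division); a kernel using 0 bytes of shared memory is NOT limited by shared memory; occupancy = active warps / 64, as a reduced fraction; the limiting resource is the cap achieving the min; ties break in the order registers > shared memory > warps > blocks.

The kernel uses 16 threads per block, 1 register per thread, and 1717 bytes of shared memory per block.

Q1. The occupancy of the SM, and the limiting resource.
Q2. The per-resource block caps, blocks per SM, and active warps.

Answer: occupancy 9/32, limited by shared memory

registers: 1536 blocks
shared memory: 18 blocks
warps: 64 blocks
blocks: 32 blocks

Answer: 18 blocks, 18 active warps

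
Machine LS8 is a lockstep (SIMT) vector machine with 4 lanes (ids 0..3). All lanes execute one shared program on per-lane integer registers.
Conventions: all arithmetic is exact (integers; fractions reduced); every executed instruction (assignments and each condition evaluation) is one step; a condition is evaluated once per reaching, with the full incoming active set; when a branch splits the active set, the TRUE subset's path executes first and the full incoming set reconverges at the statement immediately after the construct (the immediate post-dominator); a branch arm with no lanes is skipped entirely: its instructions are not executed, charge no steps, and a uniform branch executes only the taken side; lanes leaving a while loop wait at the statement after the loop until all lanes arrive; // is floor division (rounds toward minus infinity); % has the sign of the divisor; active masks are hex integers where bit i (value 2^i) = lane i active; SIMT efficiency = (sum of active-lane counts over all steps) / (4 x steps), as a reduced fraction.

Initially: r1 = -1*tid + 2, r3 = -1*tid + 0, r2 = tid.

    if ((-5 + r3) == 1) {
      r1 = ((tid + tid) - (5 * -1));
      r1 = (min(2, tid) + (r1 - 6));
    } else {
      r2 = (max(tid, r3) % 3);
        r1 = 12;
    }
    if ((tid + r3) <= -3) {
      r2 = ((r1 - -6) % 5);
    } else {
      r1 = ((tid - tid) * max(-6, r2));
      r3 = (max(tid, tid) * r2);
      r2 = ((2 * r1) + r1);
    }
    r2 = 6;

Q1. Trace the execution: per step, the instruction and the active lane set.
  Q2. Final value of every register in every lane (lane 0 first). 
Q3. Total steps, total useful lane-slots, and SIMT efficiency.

step 0: eval ((-5 + r3) == 1)        0xf
step 1: r2 <- (max(tid, r3) % 3)     0xf
step 2: r1 <- 12                     0xf
step 3: eval ((tid + r3) <= -3)      0xf
step 4: r1 <- ((tid - tid) * max(-6, r2)) 0xf
step 5: r3 <- (max(tid, tid) * r2)   0xf
step 6: r2 <- ((2 * r1) + r1)        0xf
step 7: r2 <- 6                      0xf

Answer: 8 steps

r1: 0,0,0,0
r3: 0,1,4,0
r2: 6,6,6,6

steps = 8; useful = 32; efficiency = 32/32 = 1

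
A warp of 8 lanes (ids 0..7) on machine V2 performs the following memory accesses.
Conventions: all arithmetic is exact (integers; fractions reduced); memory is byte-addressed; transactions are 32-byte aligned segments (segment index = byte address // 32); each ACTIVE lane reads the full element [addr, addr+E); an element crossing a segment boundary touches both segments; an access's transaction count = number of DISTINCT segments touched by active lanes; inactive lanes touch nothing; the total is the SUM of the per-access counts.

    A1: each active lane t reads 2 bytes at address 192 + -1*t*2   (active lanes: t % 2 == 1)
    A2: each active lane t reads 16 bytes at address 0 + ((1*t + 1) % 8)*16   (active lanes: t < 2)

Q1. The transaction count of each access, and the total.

A1: 1 transaction
A2: 2 transactions

Answer: 1,2; total 3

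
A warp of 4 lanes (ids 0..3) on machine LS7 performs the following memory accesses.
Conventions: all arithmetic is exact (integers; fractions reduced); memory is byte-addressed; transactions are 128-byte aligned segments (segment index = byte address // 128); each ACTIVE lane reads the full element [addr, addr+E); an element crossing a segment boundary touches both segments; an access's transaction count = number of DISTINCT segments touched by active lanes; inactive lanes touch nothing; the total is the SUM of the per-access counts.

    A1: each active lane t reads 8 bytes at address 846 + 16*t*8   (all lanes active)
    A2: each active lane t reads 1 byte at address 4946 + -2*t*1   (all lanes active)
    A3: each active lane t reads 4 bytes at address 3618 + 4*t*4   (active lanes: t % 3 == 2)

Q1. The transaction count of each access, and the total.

A1: 4 transactions
A2: 1 transaction
A3: 1 transaction

Answer: 4,1,1; total 6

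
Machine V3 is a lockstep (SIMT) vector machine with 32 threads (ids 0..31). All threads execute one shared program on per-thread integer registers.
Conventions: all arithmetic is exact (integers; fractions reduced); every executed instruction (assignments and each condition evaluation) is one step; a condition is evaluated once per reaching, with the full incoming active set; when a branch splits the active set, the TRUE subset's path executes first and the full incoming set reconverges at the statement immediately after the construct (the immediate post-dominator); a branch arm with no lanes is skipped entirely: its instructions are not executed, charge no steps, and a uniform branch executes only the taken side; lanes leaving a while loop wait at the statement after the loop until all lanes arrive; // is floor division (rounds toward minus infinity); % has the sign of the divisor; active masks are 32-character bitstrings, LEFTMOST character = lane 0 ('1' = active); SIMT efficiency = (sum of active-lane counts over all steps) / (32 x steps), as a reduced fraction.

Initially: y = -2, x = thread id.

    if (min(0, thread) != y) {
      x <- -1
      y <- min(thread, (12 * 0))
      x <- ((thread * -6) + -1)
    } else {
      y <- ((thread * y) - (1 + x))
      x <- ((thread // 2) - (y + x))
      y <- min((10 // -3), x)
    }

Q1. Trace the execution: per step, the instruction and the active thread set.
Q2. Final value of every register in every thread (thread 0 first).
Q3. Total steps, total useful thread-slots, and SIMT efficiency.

step 0: eval (min(0, thread) != y)   11111111111111111111111111111111
step 1: x <- -1                      11111111111111111111111111111111
step 2: y <- min(thread, (12 * 0))   11111111111111111111111111111111
step 3: x <- ((thread * -6) + -1)    11111111111111111111111111111111

Answer: 4 steps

y: 0,0,0,0,0,0,0,0,0,0,0,0,0,0,0,0,0,0,0,0,0,0,0,0,0,0,0,0,0,0,0,0
x: -1,-7,-13,-19,-25,-31,-37,-43,-49,-55,-61,-67,-73,-79,-85,-91,-97,-103,-109,-115,-121,-127,-133,-139,-145,-151,-157,-163,-169,-175,-181,-187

steps = 4; useful = 128; efficiency = 128/128 = 1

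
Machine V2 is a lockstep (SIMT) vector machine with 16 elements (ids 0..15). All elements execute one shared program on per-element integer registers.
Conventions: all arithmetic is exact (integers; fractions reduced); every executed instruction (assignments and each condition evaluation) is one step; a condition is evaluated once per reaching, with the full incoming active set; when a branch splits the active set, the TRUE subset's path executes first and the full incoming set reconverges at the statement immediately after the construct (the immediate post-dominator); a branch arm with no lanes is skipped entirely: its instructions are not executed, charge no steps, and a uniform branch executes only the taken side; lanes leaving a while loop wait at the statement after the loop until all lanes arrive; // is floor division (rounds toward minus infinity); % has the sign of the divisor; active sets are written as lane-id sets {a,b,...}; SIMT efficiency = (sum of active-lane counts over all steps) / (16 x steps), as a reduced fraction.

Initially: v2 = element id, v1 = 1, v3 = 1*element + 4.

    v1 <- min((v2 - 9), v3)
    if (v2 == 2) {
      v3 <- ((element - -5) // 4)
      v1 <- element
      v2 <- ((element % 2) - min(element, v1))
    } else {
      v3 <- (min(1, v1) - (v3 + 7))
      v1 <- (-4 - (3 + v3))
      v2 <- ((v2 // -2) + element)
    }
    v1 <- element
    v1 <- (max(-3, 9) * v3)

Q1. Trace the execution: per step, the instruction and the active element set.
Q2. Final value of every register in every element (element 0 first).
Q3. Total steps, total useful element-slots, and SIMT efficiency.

step 0: v1 <- min((v2 - 9), v3)      {0,1,2,3,4,5,6,7,8,9,10,11,12,13,14,15}
step 1: eval (v2 == 2)               {0,1,2,3,4,5,6,7,8,9,10,11,12,13,14,15}
step 2: v3 <- ((element - -5) // 4)  {2}
step 3: v1 <- element                {2}
step 4: v2 <- ((element % 2) - min(element, v1)) {2}
step 5: v3 <- (min(1, v1) - (v3 + 7)) {0,1,3,4,5,6,7,8,9,10,11,12,13,14,15}
step 6: v1 <- (-4 - (3 + v3))        {0,1,3,4,5,6,7,8,9,10,11,12,13,14,15}
step 7: v2 <- ((v2 // -2) + element) {0,1,3,4,5,6,7,8,9,10,11,12,13,14,15}
step 8: v1 <- element                {0,1,2,3,4,5,6,7,8,9,10,11,12,13,14,15}
step 9: v1 <- (max(-3, 9) * v3)      {0,1,2,3,4,5,6,7,8,9,10,11,12,13,14,15}

Answer: 10 steps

v2: 0,0,-2,1,2,2,3,3,4,4,5,5,6,6,7,7
v1: -180,-180,9,-180,-180,-180,-180,-180,-180,-180,-180,-189,-198,-207,-216,-225
v3: -20,-20,1,-20,-20,-20,-20,-20,-20,-20,-20,-21,-22,-23,-24,-25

steps = 10; useful = 112; efficiency = 112/160 = 7/10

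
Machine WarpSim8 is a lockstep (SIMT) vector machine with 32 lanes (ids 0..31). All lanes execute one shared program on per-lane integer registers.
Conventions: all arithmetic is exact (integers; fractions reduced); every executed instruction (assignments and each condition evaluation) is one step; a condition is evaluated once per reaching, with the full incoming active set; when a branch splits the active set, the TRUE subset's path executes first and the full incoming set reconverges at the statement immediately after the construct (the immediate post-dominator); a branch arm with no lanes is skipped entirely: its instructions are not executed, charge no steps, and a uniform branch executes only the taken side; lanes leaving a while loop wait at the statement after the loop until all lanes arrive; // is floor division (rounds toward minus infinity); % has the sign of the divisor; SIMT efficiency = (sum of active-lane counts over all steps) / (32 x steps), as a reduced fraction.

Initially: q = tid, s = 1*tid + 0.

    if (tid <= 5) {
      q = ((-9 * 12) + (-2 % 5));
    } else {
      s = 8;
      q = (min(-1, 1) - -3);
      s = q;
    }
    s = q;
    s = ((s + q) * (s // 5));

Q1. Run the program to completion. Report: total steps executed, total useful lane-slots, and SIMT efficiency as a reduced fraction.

Answer: 7 steps, 180 useful, 45/56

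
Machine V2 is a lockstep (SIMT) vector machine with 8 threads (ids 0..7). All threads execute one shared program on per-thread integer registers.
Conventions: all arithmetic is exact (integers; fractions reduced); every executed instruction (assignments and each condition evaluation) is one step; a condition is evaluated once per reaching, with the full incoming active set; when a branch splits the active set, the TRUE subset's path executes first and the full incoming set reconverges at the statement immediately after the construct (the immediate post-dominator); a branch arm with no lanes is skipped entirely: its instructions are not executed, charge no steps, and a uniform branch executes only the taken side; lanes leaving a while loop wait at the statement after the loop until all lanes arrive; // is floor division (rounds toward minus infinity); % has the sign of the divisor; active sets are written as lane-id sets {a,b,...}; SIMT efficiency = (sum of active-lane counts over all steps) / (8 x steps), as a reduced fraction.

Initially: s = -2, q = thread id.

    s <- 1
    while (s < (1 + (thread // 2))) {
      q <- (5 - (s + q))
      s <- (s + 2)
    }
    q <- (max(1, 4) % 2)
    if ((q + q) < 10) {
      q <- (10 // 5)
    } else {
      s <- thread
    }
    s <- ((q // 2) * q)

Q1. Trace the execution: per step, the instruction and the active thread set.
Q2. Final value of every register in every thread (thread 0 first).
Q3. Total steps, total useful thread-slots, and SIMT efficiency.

step 0: s <- 1                       {0,1,2,3,4,5,6,7}
step 1: eval (s < (1 + (thread // 2))) {0,1,2,3,4,5,6,7}
step 2: q <- (5 - (s + q))           {2,3,4,5,6,7}
step 3: s <- (s + 2)                 {2,3,4,5,6,7}
step 4: eval (s < (1 + (thread // 2))) {2,3,4,5,6,7}
step 5: q <- (5 - (s + q))           {6,7}
step 6: s <- (s + 2)                 {6,7}
step 7: eval (s < (1 + (thread // 2))) {6,7}
step 8: q <- (max(1, 4) % 2)         {0,1,2,3,4,5,6,7}
step 9: eval ((q + q) < 10)          {0,1,2,3,4,5,6,7}
step 10: q <- (10 // 5)               {0,1,2,3,4,5,6,7}
step 11: s <- ((q // 2) * q)          {0,1,2,3,4,5,6,7}

Answer: 12 steps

s: 2,2,2,2,2,2,2,2
q: 2,2,2,2,2,2,2,2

steps = 12; useful = 72; efficiency = 72/96 = 3/4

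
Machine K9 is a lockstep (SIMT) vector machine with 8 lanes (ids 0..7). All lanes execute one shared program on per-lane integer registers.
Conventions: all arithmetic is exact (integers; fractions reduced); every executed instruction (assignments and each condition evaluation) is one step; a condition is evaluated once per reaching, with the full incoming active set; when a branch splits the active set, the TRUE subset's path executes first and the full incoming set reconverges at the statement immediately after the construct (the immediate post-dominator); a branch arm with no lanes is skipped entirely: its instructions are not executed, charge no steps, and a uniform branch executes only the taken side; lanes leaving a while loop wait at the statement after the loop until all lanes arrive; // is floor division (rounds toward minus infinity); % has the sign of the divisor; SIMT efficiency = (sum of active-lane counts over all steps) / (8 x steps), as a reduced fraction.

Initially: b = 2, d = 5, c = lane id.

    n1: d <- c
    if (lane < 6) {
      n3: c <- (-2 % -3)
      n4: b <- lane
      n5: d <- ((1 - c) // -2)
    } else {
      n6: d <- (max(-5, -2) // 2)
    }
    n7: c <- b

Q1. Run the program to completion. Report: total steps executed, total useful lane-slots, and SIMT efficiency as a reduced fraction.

Answer: 7 steps, 44 useful, 11/14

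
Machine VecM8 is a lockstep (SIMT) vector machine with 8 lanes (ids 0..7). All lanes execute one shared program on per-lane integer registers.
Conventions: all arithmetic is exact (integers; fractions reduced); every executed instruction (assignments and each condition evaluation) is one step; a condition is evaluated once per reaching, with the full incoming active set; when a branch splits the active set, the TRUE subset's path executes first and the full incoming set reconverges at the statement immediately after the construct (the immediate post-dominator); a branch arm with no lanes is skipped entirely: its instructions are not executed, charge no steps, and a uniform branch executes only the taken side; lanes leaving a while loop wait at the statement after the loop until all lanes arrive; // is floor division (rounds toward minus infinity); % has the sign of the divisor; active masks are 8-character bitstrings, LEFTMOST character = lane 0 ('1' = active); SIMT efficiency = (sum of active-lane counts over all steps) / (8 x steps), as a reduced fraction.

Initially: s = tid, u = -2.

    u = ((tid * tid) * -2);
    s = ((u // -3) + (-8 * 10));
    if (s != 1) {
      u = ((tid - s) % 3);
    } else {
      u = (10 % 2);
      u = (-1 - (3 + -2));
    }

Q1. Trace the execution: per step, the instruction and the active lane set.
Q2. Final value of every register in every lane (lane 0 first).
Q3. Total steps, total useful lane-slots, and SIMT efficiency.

step 0: u <- ((tid * tid) * -2)      11111111
step 1: s <- ((u // -3) + (-8 * 10)) 11111111
step 2: eval (s != 1)                11111111
step 3: u <- ((tid - s) % 3)         11111111

Answer: 4 steps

s: -80,-80,-78,-74,-70,-64,-56,-48
u: 2,0,2,2,2,0,2,1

steps = 4; useful = 32; efficiency = 32/32 = 1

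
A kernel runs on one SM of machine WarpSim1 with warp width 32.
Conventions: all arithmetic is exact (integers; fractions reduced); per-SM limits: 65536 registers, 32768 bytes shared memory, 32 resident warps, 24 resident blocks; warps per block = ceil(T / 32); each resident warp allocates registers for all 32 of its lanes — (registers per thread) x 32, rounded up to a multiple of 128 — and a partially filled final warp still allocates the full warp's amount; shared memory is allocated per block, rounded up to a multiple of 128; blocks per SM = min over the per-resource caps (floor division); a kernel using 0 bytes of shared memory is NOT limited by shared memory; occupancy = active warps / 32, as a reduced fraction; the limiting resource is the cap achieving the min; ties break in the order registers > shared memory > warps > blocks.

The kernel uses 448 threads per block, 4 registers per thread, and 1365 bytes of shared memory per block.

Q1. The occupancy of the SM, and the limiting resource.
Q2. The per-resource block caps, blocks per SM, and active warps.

Answer: occupancy 7/8, limited by warps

registers: 36 blocks
shared memory: 23 blocks
warps: 2 blocks
blocks: 24 blocks

Answer: 2 blocks, 28 active warps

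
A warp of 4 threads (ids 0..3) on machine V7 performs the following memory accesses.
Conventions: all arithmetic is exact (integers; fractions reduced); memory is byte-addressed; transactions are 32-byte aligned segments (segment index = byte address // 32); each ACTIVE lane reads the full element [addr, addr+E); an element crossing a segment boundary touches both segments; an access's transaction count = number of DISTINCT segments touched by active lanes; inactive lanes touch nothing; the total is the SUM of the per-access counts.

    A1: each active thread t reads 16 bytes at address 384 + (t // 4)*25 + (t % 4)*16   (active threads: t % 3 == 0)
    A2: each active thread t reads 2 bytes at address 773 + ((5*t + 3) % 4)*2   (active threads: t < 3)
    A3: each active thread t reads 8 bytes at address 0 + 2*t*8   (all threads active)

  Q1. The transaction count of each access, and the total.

A1: 2 transactions
A2: 1 transaction
A3: 2 transactions

Answer: 2,1,2; total 5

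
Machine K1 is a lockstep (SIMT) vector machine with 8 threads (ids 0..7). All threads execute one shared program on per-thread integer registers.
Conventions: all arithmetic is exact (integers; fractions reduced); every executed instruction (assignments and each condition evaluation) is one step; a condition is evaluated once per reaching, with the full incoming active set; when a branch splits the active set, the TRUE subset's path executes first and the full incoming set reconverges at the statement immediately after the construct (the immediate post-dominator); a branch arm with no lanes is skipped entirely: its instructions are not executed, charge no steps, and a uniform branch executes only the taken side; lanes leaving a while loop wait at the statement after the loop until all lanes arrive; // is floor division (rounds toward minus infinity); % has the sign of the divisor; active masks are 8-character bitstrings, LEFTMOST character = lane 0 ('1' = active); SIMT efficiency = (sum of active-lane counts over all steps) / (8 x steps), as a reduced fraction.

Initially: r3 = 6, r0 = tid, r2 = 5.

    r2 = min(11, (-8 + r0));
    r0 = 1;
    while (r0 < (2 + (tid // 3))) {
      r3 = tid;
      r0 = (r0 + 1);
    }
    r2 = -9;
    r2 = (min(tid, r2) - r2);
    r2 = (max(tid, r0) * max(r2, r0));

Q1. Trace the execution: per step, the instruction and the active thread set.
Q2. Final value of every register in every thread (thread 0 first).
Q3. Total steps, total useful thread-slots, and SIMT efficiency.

step 0: r2 <- min(11, (-8 + r0))     11111111
step 1: r0 <- 1                      11111111
step 2: eval (r0 < (2 + (tid // 3))) 11111111
step 3: r3 <- tid                    11111111
step 4: r0 <- (r0 + 1)               11111111
step 5: eval (r0 < (2 + (tid // 3))) 11111111
step 6: r3 <- tid                    00011111
step 7: r0 <- (r0 + 1)               00011111
step 8: eval (r0 < (2 + (tid // 3))) 00011111
step 9: r3 <- tid                    00000011
step 10: r0 <- (r0 + 1)               00000011
step 11: eval (r0 < (2 + (tid // 3))) 00000011
step 12: r2 <- -9                     11111111
step 13: r2 <- (min(tid, r2) - r2)    11111111
step 14: r2 <- (max(tid, r0) * max(r2, r0)) 11111111

Answer: 15 steps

r3: 0,1,2,3,4,5,6,7
r0: 2,2,2,3,3,3,4,4
r2: 4,4,4,9,12,15,24,28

steps = 15; useful = 93; efficiency = 93/120 = 31/40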